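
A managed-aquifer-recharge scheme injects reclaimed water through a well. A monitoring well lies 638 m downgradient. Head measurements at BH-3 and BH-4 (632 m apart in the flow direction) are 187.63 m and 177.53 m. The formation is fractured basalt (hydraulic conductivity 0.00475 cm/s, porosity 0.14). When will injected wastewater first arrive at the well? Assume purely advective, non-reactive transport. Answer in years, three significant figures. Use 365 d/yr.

3.73 years

Hydraulic gradient i = (187.63 − 177.53) / 632 = 10.10 / 632 = 0.01598
K = 0.00475 cm/s × 864 = 4.104 m/d
Darcy flux q = K·i = 4.104 × 0.01598 = 0.06559 m/d
Average linear velocity = 0.06559 / 0.14 = 0.4685 m/d
t = L / v = 638 / 0.4685 = 1362 d
   = 1362 / 365 = 3.73 yr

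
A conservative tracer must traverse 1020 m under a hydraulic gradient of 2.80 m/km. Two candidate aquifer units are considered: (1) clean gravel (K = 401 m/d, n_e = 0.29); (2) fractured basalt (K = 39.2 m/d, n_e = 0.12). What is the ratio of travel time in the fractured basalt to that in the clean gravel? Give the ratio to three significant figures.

4.23

Unit 1 (clean gravel): v = 401×0.0028/0.29 = 3.872 m/d, t = 1020/3.872 = 263.4 d
Unit 2 (fractured basalt): v = 39.2×0.0028/0.12 = 0.9147 m/d, t = 1020/0.9147 = 1115 d
t(fractured basalt) / t(clean gravel) = 1115/263.4 = 4.23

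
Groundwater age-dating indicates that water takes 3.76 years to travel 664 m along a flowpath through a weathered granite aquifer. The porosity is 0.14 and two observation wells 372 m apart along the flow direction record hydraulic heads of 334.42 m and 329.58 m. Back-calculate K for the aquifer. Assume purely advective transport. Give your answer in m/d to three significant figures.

Hydraulic gradient i = (334.42 − 329.58) / 372 = 4.84 / 372 = 0.01301
t = 3.76 years = 1372 d
v = L / t = 664 / 1372 = 0.4838 m/d
K = v · n / i = 0.4838 × 0.14 / 0.01301 = 5.21 m/d

5.21 m/d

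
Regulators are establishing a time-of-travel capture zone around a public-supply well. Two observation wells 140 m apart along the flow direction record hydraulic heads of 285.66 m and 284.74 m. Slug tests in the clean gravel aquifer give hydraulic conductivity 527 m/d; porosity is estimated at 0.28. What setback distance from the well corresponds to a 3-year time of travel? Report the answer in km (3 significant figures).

Hydraulic gradient i = (285.66 − 284.74) / 140 = 0.92 / 140 = 0.006571
Darcy flux q = K·i = 527 × 0.006571 = 3.463 m/d
v = Ki/n = 527·0.006571/0.28 = 12.37 m/d
T = 3 yr × 365 = 1095 d
L = v × T = 12.37 × 1095 = 13540 m
   = 13.5 km

13.5 km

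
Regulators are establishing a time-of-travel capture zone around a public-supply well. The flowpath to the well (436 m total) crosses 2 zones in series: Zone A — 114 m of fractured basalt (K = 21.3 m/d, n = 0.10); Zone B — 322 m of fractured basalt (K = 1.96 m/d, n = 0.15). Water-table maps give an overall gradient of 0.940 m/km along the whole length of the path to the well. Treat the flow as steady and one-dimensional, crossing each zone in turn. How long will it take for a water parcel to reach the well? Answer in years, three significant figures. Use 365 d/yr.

For zones in series the flux q is common to all zones; the equivalent conductivity is the harmonic (thickness-weighted) mean, K_eq = L_total / Σ(L_j/K_j).
Σ(L/K) = 114/21.3 + 322/1.96 = 5.352 + 164.3 = 169.6 d
K_eq = L_total / Σ(L/K) = 436 / 169.6 = 2.570 m/d
q = K_eq · i = 2.570 × 9.4e-4 = 0.002416 m/d (same in every zone)
Zone A: v = q/n = 0.002416/0.10 = 0.02416 m/d → t_A = 114/0.02416 = 4719 d
Zone B: v = q/n = 0.002416/0.15 = 0.01611 m/d → t_B = 322/0.01611 = 19990 d
Total t = 4719 + 19990 = 24710 d
   = 24710 / 365 = 67.7 yr

67.7 years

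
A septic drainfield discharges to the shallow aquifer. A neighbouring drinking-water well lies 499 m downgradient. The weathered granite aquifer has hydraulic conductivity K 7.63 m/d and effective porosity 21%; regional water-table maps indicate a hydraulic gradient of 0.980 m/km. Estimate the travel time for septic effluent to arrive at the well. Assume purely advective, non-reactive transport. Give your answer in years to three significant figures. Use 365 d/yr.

38.4 years

Darcy flux q = K·i = 7.63 × 9.8e-4 = 0.007477 m/d
Average linear velocity = 0.007477 / 0.21 = 0.03561 m/d
t = L / v = 499 / 0.03561 = 14010 d
   = 14010 / 365 = 38.4 yr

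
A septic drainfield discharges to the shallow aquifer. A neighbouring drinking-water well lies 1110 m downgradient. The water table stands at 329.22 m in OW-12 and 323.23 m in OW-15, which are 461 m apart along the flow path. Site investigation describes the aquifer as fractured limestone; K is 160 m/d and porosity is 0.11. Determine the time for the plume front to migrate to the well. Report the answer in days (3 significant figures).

Hydraulic gradient i = (329.22 − 323.23) / 461 = 5.99 / 461 = 0.01299
Darcy flux q = K·i = 160 × 0.01299 = 2.079 m/d
v_s = q/n_e = 2.079/0.11 = 18.90 m/d
t = L / v = 1110 / 18.90 = 58.73 d

58.7 days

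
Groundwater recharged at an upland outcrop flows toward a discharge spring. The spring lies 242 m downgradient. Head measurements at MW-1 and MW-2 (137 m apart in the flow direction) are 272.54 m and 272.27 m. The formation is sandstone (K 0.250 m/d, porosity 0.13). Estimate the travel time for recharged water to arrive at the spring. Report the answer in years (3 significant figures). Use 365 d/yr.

175 years

Hydraulic gradient i = (272.54 − 272.27) / 137 = 0.27 / 137 = 0.001971
Darcy flux q = K·i = 0.250 × 0.001971 = 4.927e-4 m/d
Average linear velocity = 4.927e-4 / 0.13 = 0.003790 m/d
t = L / v = 242 / 0.003790 = 63850 d
   = 63850 / 365 = 175 yr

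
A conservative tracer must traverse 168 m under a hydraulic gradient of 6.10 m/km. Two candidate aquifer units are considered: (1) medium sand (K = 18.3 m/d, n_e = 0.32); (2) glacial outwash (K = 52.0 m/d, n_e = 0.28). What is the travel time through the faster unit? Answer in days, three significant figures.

148 days

Unit 1 (medium sand): v = 18.3×0.0061/0.32 = 0.3488 m/d, t = 168/0.3488 = 481.6 d
Unit 2 (glacial outwash): v = 52.0×0.0061/0.28 = 1.133 m/d, t = 168/1.133 = 148.3 d
Faster unit: t = 148 d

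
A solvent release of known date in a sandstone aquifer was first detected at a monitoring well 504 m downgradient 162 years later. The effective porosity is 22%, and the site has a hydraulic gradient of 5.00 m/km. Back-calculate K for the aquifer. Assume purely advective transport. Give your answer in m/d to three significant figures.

0.375 m/d

t = 162 years = 59130 d
v = L / t = 504 / 59130 = 0.008524 m/d
K = v · n / i = 0.008524 × 0.22 / 0.0050 = 0.375 m/d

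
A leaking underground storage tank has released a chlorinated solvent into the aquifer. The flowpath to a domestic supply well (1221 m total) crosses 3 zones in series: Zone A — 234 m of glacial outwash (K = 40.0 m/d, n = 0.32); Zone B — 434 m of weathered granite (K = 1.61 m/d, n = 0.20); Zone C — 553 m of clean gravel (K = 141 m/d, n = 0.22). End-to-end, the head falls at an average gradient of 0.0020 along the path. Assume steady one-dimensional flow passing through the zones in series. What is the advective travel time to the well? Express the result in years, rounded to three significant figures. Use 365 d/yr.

Steady 1-D flow in series ⇒ the Darcy flux q is identical in every zone and the zone head losses add (resistances L/K in series).
Σ(L/K) = 234/40.0 + 434/1.61 + 553/141 = 5.850 + 269.6 + 3.922 = 279.3 d
K_eq = L_total / Σ(L/K) = 1221 / 279.3 = 4.371 m/d
q = K_eq · i = 4.371 × 0.0020 = 0.008742 m/d (same in every zone)
Zone A: v = q/n = 0.008742/0.32 = 0.02732 m/d → t_A = 234/0.02732 = 8565 d
Zone B: v = q/n = 0.008742/0.20 = 0.04371 m/d → t_B = 434/0.04371 = 9929 d
Zone C: v = q/n = 0.008742/0.22 = 0.03974 m/d → t_C = 553/0.03974 = 13920 d
Total t = 8565 + 9929 + 13920 = 32410 d
   = 32410 / 365 = 88.8 yr

88.8 years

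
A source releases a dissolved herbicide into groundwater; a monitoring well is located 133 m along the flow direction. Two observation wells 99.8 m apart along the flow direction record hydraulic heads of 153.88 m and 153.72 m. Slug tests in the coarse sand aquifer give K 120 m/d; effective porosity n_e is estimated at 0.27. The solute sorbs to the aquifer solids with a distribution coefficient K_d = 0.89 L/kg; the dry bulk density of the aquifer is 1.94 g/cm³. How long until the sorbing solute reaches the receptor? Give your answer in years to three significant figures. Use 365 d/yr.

3.78 years

Hydraulic gradient i = (153.88 − 153.72) / 99.8 = 0.16 / 99.8 = 0.001603
Darcy flux q = K·i = 120 × 0.001603 = 0.1924 m/d
v_s = q/n_e = 0.1924/0.27 = 0.7125 m/d
Retardation R = 1 + ρ_b·K_d/n = 1 + 1.94×0.89/0.27 = 7.395
Contaminant velocity v_c = v/R = 0.7125/7.395 = 0.09636 m/d
t = L/v_c = 133/0.09636 = 1380 d
   = 1380/365 = 3.78 yr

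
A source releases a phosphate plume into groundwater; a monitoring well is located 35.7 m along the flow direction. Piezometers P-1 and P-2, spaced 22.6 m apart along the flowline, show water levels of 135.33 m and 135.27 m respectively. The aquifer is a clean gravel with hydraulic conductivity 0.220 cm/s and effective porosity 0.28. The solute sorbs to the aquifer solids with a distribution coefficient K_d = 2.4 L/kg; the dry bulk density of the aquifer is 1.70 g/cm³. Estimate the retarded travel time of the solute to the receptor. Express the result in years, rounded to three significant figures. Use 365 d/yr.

0.845 years

Hydraulic gradient i = (135.33 − 135.27) / 22.6 = 0.06 / 22.6 = 0.002655
K = 0.220 cm/s × 864 = 190.1 m/d
q = Ki = 190.1 × 0.002655 = 0.5046 m/d
v_s = q/n_e = 0.5046/0.28 = 1.802 m/d
Retardation R = 1 + ρ_b·K_d/n = 1 + 1.70×2.4/0.28 = 15.57
Contaminant velocity v_c = v/R = 1.802/15.57 = 0.1157 m/d
t = L/v_c = 35.7/0.1157 = 308.4 d
   = 308.4/365 = 0.845 yr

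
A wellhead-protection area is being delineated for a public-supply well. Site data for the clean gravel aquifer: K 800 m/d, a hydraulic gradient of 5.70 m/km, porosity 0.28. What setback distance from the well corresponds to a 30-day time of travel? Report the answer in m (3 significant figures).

489 m

q = Ki = 800 × 0.0057 = 4.560 m/d
Average linear velocity = 4.560 / 0.28 = 16.29 m/d
L = v × T = 16.29 × 30 = 488.6 m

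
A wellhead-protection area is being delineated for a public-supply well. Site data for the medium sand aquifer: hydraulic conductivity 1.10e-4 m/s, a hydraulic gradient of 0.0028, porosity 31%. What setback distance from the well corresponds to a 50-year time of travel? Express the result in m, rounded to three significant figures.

1570 m

K = 1.10e-4 m/s × 86400 s/d = 9.504 m/d
q = Ki = 9.504 × 0.0028 = 0.02661 m/d
Average linear velocity = 0.02661 / 0.31 = 0.08584 m/d
T = 50 yr × 365 = 18250 d
L = v × T = 0.08584 × 18250 = 1567 m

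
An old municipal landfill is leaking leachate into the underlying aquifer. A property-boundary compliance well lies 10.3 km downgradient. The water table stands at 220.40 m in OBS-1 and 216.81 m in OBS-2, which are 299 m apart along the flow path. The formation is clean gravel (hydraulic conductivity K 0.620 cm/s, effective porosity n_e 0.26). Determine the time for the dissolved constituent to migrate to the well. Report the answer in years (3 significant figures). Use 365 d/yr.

1.14 years

Hydraulic gradient i = (220.40 − 216.81) / 299 = 3.59 / 299 = 0.01201
K = 0.620 cm/s × 864 = 535.7 m/d
Specific discharge q = 535.7 × 0.01201 = 6.432 m/d
v = Ki/n = 535.7·0.01201/0.26 = 24.74 m/d
L = 10.3 km = 10300 m
t = L / v = 10300 / 24.74 = 416.4 d
   = 416.4 / 365 = 1.14 yr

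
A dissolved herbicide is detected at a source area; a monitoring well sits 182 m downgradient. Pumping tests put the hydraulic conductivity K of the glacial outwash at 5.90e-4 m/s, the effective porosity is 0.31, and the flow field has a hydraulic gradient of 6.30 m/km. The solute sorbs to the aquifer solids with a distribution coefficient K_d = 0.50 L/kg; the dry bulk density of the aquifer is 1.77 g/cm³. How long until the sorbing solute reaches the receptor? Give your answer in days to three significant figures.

K = 5.90e-4 m/s × 86400 s/d = 50.98 m/d
Darcy flux q = K·i = 50.98 × 0.0063 = 0.3211 m/d
v_s = q/n_e = 0.3211/0.31 = 1.036 m/d
Retardation R = 1 + ρ_b·K_d/n = 1 + 1.77×0.50/0.31 = 3.855
Contaminant velocity v_c = v/R = 1.036/3.855 = 0.2687 m/d
t = L/v_c = 182/0.2687 = 677.2 d

677 days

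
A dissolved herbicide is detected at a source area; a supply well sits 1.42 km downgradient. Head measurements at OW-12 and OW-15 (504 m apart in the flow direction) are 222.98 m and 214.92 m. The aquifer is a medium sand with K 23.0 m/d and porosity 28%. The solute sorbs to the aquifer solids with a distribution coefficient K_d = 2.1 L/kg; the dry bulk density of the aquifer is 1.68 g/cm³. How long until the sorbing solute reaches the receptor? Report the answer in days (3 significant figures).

Hydraulic gradient i = (222.98 − 214.92) / 504 = 8.06 / 504 = 0.01599
Darcy flux q = K·i = 23.0 × 0.01599 = 0.3678 m/d
v = Ki/n = 23.0·0.01599/0.28 = 1.314 m/d
Retardation R = 1 + ρ_b·K_d/n = 1 + 1.68×2.1/0.28 = 13.60
Contaminant velocity v_c = v/R = 1.314/13.60 = 0.09659 m/d
L = 1.42 km = 1420 m
t = L/v_c = 1420/0.09659 = 14700 d

14700 days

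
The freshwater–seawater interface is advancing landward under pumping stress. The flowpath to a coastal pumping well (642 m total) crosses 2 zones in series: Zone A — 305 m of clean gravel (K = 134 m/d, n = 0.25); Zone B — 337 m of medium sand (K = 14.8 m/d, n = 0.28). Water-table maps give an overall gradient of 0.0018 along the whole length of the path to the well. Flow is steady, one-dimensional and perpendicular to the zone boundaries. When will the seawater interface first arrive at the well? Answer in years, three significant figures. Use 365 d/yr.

Steady 1-D flow in series ⇒ the Darcy flux q is identical in every zone and the zone head losses add (resistances L/K in series).
Σ(L/K) = 305/134 + 337/14.8 = 2.276 + 22.77 = 25.05 d
K_eq = L_total / Σ(L/K) = 642 / 25.05 = 25.63 m/d
q = K_eq · i = 25.63 × 0.0018 = 0.04614 m/d (same in every zone)
Zone A: v = q/n = 0.04614/0.25 = 0.1846 m/d → t_A = 305/0.1846 = 1653 d
Zone B: v = q/n = 0.04614/0.28 = 0.1648 m/d → t_B = 337/0.1648 = 2045 d
Total t = 1653 + 2045 = 3698 d
   = 3698 / 365 = 10.1 yr

10.1 years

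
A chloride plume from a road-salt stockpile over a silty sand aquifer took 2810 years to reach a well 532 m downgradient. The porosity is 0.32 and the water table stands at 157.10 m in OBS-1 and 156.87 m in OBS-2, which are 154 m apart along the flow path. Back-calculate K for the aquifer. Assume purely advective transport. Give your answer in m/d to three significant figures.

Hydraulic gradient i = (157.10 − 156.87) / 154 = 0.23 / 154 = 0.001494
t = 2810 years = 1.026e6 d
v = L / t = 532 / 1.026e6 = 5.187e-4 m/d
K = v · n / i = 5.187e-4 × 0.32 / 0.001494 = 0.111 m/d

0.111 m/d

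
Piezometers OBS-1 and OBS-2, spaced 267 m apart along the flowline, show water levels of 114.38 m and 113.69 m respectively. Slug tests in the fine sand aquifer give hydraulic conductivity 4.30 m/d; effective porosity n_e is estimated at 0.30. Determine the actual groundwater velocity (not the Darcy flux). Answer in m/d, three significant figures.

Hydraulic gradient i = (114.38 − 113.69) / 267 = 0.69 / 267 = 0.002584
q = Ki = 4.30 × 0.002584 = 0.01111 m/d
v_s = q/n_e = 0.01111/0.30 = 0.03704 m/d

0.0370 m/d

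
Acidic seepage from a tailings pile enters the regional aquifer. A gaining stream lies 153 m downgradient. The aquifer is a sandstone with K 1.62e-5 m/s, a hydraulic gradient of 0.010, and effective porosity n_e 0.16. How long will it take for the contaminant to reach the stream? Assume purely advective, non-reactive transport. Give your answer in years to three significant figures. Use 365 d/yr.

K = 1.62e-5 m/s × 86400 s/d = 1.400 m/d
q = Ki = 1.400 × 0.010 = 0.01400 m/d
Average linear velocity = 0.01400 / 0.16 = 0.08748 m/d
t = L / v = 153 / 0.08748 = 1749 d
   = 1749 / 365 = 4.79 yr

4.79 years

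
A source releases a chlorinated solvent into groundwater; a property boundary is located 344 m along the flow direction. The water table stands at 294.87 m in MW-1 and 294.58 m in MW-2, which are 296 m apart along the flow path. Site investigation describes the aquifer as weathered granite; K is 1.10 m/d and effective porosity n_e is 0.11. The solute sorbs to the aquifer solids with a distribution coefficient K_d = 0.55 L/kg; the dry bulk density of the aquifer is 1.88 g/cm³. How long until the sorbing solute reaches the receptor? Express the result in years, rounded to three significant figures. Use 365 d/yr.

1000 years

Hydraulic gradient i = (294.87 − 294.58) / 296 = 0.29 / 296 = 9.797e-4
q = Ki = 1.10 × 9.797e-4 = 0.001078 m/d
v = Ki/n = 1.10·9.797e-4/0.11 = 0.009797 m/d
Retardation R = 1 + ρ_b·K_d/n = 1 + 1.88×0.55/0.11 = 10.40
Contaminant velocity v_c = v/R = 0.009797/10.40 = 9.420e-4 m/d
t = L/v_c = 344/9.420e-4 = 365200 d
   = 365200/365 = 1000 yr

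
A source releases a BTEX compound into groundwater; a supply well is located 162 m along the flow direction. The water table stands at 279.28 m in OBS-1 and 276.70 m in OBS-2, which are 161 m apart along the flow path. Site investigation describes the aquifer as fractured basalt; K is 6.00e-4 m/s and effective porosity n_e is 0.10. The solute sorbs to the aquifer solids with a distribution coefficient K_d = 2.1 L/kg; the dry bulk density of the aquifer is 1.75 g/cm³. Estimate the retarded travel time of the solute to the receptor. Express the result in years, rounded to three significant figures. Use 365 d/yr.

2.02 years

Hydraulic gradient i = (279.28 − 276.70) / 161 = 2.58 / 161 = 0.01602
K = 6.00e-4 m/s × 86400 s/d = 51.84 m/d
q = Ki = 51.84 × 0.01602 = 0.8307 m/d
Seepage velocity v = q / n = 0.8307 / 0.10 = 8.307 m/d
Retardation R = 1 + ρ_b·K_d/n = 1 + 1.75×2.1/0.10 = 37.75
Contaminant velocity v_c = v/R = 8.307/37.75 = 0.2201 m/d
t = L/v_c = 162/0.2201 = 736.2 d
   = 736.2/365 = 2.02 yr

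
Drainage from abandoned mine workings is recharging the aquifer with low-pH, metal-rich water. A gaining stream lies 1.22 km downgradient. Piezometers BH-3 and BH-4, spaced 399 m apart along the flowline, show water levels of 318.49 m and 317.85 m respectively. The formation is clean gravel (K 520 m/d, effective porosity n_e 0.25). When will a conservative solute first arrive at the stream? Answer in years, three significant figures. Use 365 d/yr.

Hydraulic gradient i = (318.49 − 317.85) / 399 = 0.64 / 399 = 0.001604
Specific discharge q = 520 × 0.001604 = 0.8341 m/d
Seepage velocity v = q / n = 0.8341 / 0.25 = 3.336 m/d
L = 1.22 km = 1220 m
t = L / v = 1220 / 3.336 = 365.7 d
   = 365.7 / 365 = 1.00 yr

1.00 years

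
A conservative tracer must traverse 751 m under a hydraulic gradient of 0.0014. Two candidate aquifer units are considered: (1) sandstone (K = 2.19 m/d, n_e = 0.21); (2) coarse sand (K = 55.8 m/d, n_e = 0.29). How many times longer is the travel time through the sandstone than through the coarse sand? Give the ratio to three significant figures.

Unit 1 (sandstone): v = 2.19×0.0014/0.21 = 0.01460 m/d, t = 751/0.01460 = 51440 d
Unit 2 (coarse sand): v = 55.8×0.0014/0.29 = 0.2694 m/d, t = 751/0.2694 = 2788 d
t(sandstone) / t(coarse sand) = 51440/2788 = 18.5

18.5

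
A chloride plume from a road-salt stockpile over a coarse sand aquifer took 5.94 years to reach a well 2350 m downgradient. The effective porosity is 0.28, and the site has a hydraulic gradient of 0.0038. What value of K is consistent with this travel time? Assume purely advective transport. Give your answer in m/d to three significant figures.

t = 5.94 years = 2168 d
v = L / t = 2350 / 2168 = 1.084 m/d
K = v · n / i = 1.084 × 0.28 / 0.0038 = 79.9 m/d

79.9 m/d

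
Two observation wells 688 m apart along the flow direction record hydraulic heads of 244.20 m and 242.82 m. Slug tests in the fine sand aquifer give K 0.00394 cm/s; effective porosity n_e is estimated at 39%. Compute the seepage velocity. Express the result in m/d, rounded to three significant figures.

Hydraulic gradient i = (244.20 − 242.82) / 688 = 1.38 / 688 = 0.002006
K = 0.00394 cm/s × 864 = 3.404 m/d
Darcy flux q = K·i = 3.404 × 0.002006 = 0.006828 m/d
v_s = q/n_e = 0.006828/0.39 = 0.01751 m/d

0.0175 m/d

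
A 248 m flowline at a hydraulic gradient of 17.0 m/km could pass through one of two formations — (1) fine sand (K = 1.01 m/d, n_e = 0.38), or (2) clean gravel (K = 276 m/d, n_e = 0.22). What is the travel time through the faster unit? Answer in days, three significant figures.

11.6 days

Unit 1 (fine sand): v = 1.01×0.017/0.38 = 0.04518 m/d, t = 248/0.04518 = 5489 d
Unit 2 (clean gravel): v = 276×0.017/0.22 = 21.33 m/d, t = 248/21.33 = 11.63 d
Faster unit: t = 11.6 d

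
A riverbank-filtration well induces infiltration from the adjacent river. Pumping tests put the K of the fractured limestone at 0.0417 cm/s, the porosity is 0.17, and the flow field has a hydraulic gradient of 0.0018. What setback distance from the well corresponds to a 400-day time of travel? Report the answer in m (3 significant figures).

153 m

K = 0.0417 cm/s × 864 = 36.03 m/d
q = Ki = 36.03 × 0.0018 = 0.06485 m/d
Seepage velocity v = q / n = 0.06485 / 0.17 = 0.3815 m/d
L = v × T = 0.3815 × 400 = 152.6 m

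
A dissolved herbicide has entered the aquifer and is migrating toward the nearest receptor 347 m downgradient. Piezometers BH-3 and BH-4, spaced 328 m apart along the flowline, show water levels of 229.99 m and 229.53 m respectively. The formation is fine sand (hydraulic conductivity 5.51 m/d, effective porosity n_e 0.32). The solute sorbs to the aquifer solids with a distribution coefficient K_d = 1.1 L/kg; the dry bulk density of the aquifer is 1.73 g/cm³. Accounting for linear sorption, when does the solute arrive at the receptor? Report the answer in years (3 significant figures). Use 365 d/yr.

Hydraulic gradient i = (229.99 − 229.53) / 328 = 0.46 / 328 = 0.001402
Darcy flux q = K·i = 5.51 × 0.001402 = 0.007727 m/d
v_s = q/n_e = 0.007727/0.32 = 0.02415 m/d
Retardation R = 1 + ρ_b·K_d/n = 1 + 1.73×1.1/0.32 = 6.947
Contaminant velocity v_c = v/R = 0.02415/6.947 = 0.003476 m/d
t = L/v_c = 347/0.003476 = 99820 d
   = 99820/365 = 273 yr

273 years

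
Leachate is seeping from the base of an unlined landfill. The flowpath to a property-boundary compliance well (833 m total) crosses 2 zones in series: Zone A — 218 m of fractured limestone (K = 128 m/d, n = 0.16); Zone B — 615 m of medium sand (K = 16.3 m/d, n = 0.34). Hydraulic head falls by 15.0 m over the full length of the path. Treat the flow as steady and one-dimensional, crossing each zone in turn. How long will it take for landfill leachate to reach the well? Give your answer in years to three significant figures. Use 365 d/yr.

Continuity: the same q passes through each zone, so ΔH = q·Σ(L_j/K_j) — the zones act as resistances in series.
Σ(L/K) = 218/128 + 615/16.3 = 1.703 + 37.73 = 39.43 d
q = ΔH / Σ(L/K) = 15.0 / 39.43 = 0.3804 m/d (same in every zone)
Zone A: v = q/n = 0.3804/0.16 = 2.377 m/d → t_A = 218/2.377 = 91.70 d
Zone B: v = q/n = 0.3804/0.34 = 1.119 m/d → t_B = 615/1.119 = 549.7 d
Total t = 91.70 + 549.7 = 641.4 d
   = 641.4 / 365 = 1.76 yr

1.76 years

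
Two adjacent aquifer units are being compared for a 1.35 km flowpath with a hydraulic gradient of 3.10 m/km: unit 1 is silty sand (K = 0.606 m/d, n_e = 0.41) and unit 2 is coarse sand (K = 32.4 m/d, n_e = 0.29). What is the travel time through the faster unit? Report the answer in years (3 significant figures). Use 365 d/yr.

Unit 1 (silty sand): v = 0.606×0.0031/0.41 = 0.004582 m/d, t = 1350/0.004582 = 294600 d
Unit 2 (coarse sand): v = 32.4×0.0031/0.29 = 0.3463 m/d, t = 1350/0.3463 = 3898 d
Faster: 3898 d / 365 = 10.7 yr

10.7 years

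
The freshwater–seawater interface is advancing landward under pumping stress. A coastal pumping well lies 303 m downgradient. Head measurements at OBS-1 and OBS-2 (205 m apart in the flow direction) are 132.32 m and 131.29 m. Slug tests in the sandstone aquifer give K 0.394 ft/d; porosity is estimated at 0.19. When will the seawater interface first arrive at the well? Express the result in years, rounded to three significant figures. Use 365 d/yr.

Hydraulic gradient i = (132.32 − 131.29) / 205 = 1.03 / 205 = 0.005024
K = 0.394 ft/d × 0.3048 = 0.1201 m/d
q = Ki = 0.1201 × 0.005024 = 6.034e-4 m/d
Seepage velocity v = q / n = 6.034e-4 / 0.19 = 0.003176 m/d
t = L / v = 303 / 0.003176 = 95410 d
   = 95410 / 365 = 261 yr

261 years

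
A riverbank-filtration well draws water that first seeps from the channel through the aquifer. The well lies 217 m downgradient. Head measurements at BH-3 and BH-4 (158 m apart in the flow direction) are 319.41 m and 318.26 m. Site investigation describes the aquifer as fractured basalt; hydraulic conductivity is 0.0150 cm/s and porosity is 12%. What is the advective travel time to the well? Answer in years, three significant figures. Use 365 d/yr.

Hydraulic gradient i = (319.41 − 318.26) / 158 = 1.15 / 158 = 0.007278
K = 0.0150 cm/s × 864 = 12.96 m/d
q = Ki = 12.96 × 0.007278 = 0.09433 m/d
Average linear velocity = 0.09433 / 0.12 = 0.7861 m/d
t = L / v = 217 / 0.7861 = 276.1 d
   = 276.1 / 365 = 0.756 yr

0.756 years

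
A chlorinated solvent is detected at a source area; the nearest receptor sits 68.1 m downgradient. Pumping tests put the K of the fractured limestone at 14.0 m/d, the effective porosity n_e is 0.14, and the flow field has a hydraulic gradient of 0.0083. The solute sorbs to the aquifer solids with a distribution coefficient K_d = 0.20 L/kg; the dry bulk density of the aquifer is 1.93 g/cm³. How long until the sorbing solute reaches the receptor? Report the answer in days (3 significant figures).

308 days

Darcy flux q = K·i = 14.0 × 0.0083 = 0.1162 m/d
Average linear velocity = 0.1162 / 0.14 = 0.8300 m/d
Retardation R = 1 + ρ_b·K_d/n = 1 + 1.93×0.20/0.14 = 3.757
Contaminant velocity v_c = v/R = 0.8300/3.757 = 0.2209 m/d
t = L/v_c = 68.1/0.2209 = 308.3 d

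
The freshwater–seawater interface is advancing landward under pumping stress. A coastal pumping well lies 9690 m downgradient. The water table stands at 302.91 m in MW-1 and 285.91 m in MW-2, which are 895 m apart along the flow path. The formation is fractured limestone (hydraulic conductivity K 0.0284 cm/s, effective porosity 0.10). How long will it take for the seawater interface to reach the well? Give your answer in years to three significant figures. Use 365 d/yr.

Hydraulic gradient i = (302.91 − 285.91) / 895 = 17.00 / 895 = 0.01899
K = 0.0284 cm/s × 864 = 24.54 m/d
Specific discharge q = 24.54 × 0.01899 = 0.4661 m/d
Average linear velocity = 0.4661 / 0.10 = 4.661 m/d
t = L / v = 9690 / 4.661 = 2079 d
   = 2079 / 365 = 5.70 yr

5.70 years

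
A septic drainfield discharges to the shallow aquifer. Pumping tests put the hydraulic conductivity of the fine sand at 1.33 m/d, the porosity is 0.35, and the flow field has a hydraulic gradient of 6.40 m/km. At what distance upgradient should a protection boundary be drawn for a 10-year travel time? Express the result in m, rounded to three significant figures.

88.8 m

Specific discharge q = 1.33 × 0.0064 = 0.008512 m/d
Average linear velocity = 0.008512 / 0.35 = 0.02432 m/d
T = 10 yr × 365 = 3650 d
L = v × T = 0.02432 × 3650 = 88.77 m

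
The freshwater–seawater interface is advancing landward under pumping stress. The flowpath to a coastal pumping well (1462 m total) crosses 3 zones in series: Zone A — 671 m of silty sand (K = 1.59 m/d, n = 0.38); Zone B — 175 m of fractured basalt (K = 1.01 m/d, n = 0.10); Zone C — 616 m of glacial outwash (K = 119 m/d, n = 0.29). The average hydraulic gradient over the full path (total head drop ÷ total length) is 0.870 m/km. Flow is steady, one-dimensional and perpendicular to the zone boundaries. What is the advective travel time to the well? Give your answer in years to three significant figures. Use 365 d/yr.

For zones in series the flux q is common to all zones; the equivalent conductivity is the harmonic (thickness-weighted) mean, K_eq = L_total / Σ(L_j/K_j).
Σ(L/K) = 671/1.59 + 175/1.01 + 616/119 = 422.0 + 173.3 + 5.176 = 600.5 d
K_eq = L_total / Σ(L/K) = 1462 / 600.5 = 2.435 m/d
q = K_eq · i = 2.435 × 8.7e-4 = 0.002118 m/d (same in every zone)
Zone A: v = q/n = 0.002118/0.38 = 0.005574 m/d → t_A = 671/0.005574 = 120400 d
Zone B: v = q/n = 0.002118/0.10 = 0.02118 m/d → t_B = 175/0.02118 = 8261 d
Zone C: v = q/n = 0.002118/0.29 = 0.007304 m/d → t_C = 616/0.007304 = 84330 d
Total t = 120400 + 8261 + 84330 = 213000 d
   = 213000 / 365 = 583 yr

583 years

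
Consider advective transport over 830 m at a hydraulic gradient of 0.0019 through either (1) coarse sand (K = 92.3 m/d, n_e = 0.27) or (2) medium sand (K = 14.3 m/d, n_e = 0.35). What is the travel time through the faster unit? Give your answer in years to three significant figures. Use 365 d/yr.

Unit 1 (coarse sand): v = 92.3×0.0019/0.27 = 0.6495 m/d, t = 830/0.6495 = 1278 d
Unit 2 (medium sand): v = 14.3×0.0019/0.35 = 0.07763 m/d, t = 830/0.07763 = 10690 d
Faster: 1278 d / 365 = 3.50 yr

3.50 years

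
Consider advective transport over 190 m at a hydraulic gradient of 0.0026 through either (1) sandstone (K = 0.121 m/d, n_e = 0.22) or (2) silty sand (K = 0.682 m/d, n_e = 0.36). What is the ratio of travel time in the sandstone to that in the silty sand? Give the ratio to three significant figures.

3.44

Unit 1 (sandstone): v = 0.121×0.0026/0.22 = 0.001430 m/d, t = 190/0.001430 = 132900 d
Unit 2 (silty sand): v = 0.682×0.0026/0.36 = 0.004926 m/d, t = 190/0.004926 = 38570 d
t(sandstone) / t(silty sand) = 132900/38570 = 3.44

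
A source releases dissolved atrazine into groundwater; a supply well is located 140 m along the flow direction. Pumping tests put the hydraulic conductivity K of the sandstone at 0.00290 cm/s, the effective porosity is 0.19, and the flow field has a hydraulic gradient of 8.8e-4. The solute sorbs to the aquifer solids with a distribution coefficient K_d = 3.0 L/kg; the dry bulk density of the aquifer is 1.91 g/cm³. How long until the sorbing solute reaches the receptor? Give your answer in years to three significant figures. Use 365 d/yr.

K = 0.00290 cm/s × 864 = 2.506 m/d
Specific discharge q = 2.506 × 8.8e-4 = 0.002205 m/d
v = Ki/n = 2.506·8.8e-4/0.19 = 0.01160 m/d
Retardation R = 1 + ρ_b·K_d/n = 1 + 1.91×3.0/0.19 = 31.16
Contaminant velocity v_c = v/R = 0.01160/31.16 = 3.725e-4 m/d
t = L/v_c = 140/3.725e-4 = 375900 d
   = 375900/365 = 1030 yr

1030 years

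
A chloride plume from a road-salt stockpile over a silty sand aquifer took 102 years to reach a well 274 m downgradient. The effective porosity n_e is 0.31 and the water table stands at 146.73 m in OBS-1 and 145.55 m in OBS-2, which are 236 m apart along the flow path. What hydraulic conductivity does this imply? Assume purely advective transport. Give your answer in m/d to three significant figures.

Hydraulic gradient i = (146.73 − 145.55) / 236 = 1.18 / 236 = 0.005000
t = 102 years = 37230 d
v = L / t = 274 / 37230 = 0.007360 m/d
K = v · n / i = 0.007360 × 0.31 / 0.005000 = 0.456 m/d

0.456 m/d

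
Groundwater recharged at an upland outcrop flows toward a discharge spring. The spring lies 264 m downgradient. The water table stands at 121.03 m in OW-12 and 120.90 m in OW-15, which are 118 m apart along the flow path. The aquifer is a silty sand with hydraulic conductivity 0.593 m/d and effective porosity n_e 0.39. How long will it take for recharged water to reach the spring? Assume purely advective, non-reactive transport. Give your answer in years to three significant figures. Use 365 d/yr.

Hydraulic gradient i = (121.03 − 120.90) / 118 = 0.13 / 118 = 0.001102
Darcy flux q = K·i = 0.593 × 0.001102 = 6.533e-4 m/d
v = Ki/n = 0.593·0.001102/0.39 = 0.001675 m/d
t = L / v = 264 / 0.001675 = 157600 d
   = 157600 / 365 = 432 yr

432 years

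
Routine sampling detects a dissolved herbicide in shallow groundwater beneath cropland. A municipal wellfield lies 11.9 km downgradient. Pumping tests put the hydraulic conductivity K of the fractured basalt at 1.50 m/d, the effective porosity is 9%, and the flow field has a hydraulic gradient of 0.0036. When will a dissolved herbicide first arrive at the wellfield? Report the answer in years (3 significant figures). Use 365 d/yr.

543 years

Specific discharge q = 1.50 × 0.0036 = 0.005400 m/d
Average linear velocity = 0.005400 / 0.09 = 0.06000 m/d
L = 11.9 km = 11900 m
t = L / v = 11900 / 0.06000 = 198300 d
   = 198300 / 365 = 543 yr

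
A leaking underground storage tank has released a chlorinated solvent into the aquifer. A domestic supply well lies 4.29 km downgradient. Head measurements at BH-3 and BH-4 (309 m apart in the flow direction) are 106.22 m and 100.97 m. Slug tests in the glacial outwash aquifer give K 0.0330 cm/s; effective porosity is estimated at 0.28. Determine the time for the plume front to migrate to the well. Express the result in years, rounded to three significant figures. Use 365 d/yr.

6.79 years

Hydraulic gradient i = (106.22 − 100.97) / 309 = 5.25 / 309 = 0.01699
K = 0.0330 cm/s × 864 = 28.51 m/d
q = Ki = 28.51 × 0.01699 = 0.4844 m/d
Seepage velocity v = q / n = 0.4844 / 0.28 = 1.730 m/d
L = 4.29 km = 4290 m
t = L / v = 4290 / 1.730 = 2480 d
   = 2480 / 365 = 6.79 yr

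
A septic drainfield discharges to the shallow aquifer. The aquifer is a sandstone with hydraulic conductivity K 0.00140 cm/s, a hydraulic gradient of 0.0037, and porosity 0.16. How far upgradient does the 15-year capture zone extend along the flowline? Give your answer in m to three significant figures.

K = 0.00140 cm/s × 864 = 1.210 m/d
Specific discharge q = 1.210 × 0.0037 = 0.004476 m/d
v_s = q/n_e = 0.004476/0.16 = 0.02797 m/d
T = 15 yr × 365 = 5475 d
L = v × T = 0.02797 × 5475 = 153.1 m

153 m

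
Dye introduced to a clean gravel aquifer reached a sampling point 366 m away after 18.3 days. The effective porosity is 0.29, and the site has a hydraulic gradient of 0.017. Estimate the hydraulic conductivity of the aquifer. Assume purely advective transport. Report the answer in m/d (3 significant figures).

341 m/d

v = L / t = 366 / 18.3 = 20.00 m/d
K = v · n / i = 20.00 × 0.29 / 0.017 = 341 m/d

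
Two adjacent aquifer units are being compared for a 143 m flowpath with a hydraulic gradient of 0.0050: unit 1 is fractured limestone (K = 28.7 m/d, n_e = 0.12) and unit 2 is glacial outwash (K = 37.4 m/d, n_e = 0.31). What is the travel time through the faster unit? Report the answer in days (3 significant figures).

120 days

Unit 1 (fractured limestone): v = 28.7×0.0050/0.12 = 1.196 m/d, t = 143/1.196 = 119.6 d
Unit 2 (glacial outwash): v = 37.4×0.0050/0.31 = 0.6032 m/d, t = 143/0.6032 = 237.1 d
Faster unit: t = 120 d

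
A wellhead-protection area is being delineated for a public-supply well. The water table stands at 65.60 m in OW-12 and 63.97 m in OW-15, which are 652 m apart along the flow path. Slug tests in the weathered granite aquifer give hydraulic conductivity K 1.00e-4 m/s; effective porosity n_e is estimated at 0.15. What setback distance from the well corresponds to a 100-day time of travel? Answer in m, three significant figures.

Hydraulic gradient i = (65.60 − 63.97) / 652 = 1.63 / 652 = 0.002500
K = 1.00e-4 m/s × 86400 s/d = 8.640 m/d
q = Ki = 8.640 × 0.002500 = 0.02160 m/d
v_s = q/n_e = 0.02160/0.15 = 0.1440 m/d
L = v × T = 0.1440 × 100 = 14.40 m

14.4 m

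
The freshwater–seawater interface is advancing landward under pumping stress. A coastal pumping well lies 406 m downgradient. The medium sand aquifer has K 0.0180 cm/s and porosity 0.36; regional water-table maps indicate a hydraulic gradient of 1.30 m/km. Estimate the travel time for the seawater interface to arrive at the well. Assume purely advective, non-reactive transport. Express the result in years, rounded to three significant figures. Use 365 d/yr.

K = 0.0180 cm/s × 864 = 15.55 m/d
Darcy flux q = K·i = 15.55 × 0.0013 = 0.02022 m/d
Average linear velocity = 0.02022 / 0.36 = 0.05616 m/d
t = L / v = 406 / 0.05616 = 7229 d
   = 7229 / 365 = 19.8 yr

19.8 years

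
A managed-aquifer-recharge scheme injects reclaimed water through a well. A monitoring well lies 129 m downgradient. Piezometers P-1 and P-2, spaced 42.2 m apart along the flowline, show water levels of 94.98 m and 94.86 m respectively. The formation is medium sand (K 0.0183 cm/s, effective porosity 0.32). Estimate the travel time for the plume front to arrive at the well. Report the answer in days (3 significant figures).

Hydraulic gradient i = (94.98 − 94.86) / 42.2 = 0.12 / 42.2 = 0.002844
K = 0.0183 cm/s × 864 = 15.81 m/d
Darcy flux q = K·i = 15.81 × 0.002844 = 0.04496 m/d
Seepage velocity v = q / n = 0.04496 / 0.32 = 0.1405 m/d
t = L / v = 129 / 0.1405 = 918.1 d

918 days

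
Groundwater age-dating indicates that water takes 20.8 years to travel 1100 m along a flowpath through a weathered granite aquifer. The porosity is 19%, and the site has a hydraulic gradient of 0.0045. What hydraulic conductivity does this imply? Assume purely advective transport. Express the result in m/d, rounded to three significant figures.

t = 20.8 years = 7592 d
v = L / t = 1100 / 7592 = 0.1449 m/d
K = v · n / i = 0.1449 × 0.19 / 0.0045 = 6.12 m/d

6.12 m/d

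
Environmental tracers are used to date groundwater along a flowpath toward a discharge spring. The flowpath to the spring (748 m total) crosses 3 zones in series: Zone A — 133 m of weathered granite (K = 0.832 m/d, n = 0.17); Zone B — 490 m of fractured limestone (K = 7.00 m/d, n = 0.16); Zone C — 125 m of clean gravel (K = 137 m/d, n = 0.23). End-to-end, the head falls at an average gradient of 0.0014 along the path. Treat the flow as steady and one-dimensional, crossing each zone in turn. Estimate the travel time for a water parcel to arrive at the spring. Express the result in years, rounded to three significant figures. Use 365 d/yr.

For zones in series the flux q is common to all zones; the equivalent conductivity is the harmonic (thickness-weighted) mean, K_eq = L_total / Σ(L_j/K_j).
Σ(L/K) = 133/0.832 + 490/7.00 + 125/137 = 159.9 + 70.00 + 0.9124 = 230.8 d
K_eq = L_total / Σ(L/K) = 748 / 230.8 = 3.241 m/d
q = K_eq · i = 3.241 × 0.0014 = 0.004538 m/d (same in every zone)
Zone A: v = q/n = 0.004538/0.17 = 0.02669 m/d → t_A = 133/0.02669 = 4982 d
Zone B: v = q/n = 0.004538/0.16 = 0.02836 m/d → t_B = 490/0.02836 = 17280 d
Zone C: v = q/n = 0.004538/0.23 = 0.01973 m/d → t_C = 125/0.01973 = 6336 d
Total t = 4982 + 17280 + 6336 = 28590 d
   = 28590 / 365 = 78.3 yr

78.3 years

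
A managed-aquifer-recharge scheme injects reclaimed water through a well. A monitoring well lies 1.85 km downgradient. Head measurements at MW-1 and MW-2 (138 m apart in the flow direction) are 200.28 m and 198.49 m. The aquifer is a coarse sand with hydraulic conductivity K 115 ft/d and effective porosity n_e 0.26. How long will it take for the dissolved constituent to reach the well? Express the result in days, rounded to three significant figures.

Hydraulic gradient i = (200.28 − 198.49) / 138 = 1.79 / 138 = 0.01297
K = 115 ft/d × 0.3048 = 35.05 m/d
Darcy flux q = K·i = 35.05 × 0.01297 = 0.4547 m/d
Average linear velocity = 0.4547 / 0.26 = 1.749 m/d
L = 1.85 km = 1850 m
t = L / v = 1850 / 1.749 = 1058 d

1060 days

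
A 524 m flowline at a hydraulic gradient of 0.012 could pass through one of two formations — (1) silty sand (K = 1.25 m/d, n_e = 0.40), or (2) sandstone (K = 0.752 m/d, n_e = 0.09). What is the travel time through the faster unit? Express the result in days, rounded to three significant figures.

5230 days

Unit 1 (silty sand): v = 1.25×0.012/0.40 = 0.03750 m/d, t = 524/0.03750 = 13970 d
Unit 2 (sandstone): v = 0.752×0.012/0.09 = 0.1003 m/d, t = 524/0.1003 = 5226 d
Faster unit: t = 5230 d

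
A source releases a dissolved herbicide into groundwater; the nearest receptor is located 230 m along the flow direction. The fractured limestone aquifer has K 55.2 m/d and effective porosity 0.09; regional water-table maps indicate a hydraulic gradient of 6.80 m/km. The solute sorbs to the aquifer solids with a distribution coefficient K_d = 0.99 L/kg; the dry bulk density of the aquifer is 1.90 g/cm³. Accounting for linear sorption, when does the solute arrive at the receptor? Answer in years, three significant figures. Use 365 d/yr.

3.31 years

Darcy flux q = K·i = 55.2 × 0.0068 = 0.3754 m/d
Seepage velocity v = q / n = 0.3754 / 0.09 = 4.171 m/d
Retardation R = 1 + ρ_b·K_d/n = 1 + 1.90×0.99/0.09 = 21.90
Contaminant velocity v_c = v/R = 4.171/21.90 = 0.1904 m/d
t = L/v_c = 230/0.1904 = 1208 d
   = 1208/365 = 3.31 yr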